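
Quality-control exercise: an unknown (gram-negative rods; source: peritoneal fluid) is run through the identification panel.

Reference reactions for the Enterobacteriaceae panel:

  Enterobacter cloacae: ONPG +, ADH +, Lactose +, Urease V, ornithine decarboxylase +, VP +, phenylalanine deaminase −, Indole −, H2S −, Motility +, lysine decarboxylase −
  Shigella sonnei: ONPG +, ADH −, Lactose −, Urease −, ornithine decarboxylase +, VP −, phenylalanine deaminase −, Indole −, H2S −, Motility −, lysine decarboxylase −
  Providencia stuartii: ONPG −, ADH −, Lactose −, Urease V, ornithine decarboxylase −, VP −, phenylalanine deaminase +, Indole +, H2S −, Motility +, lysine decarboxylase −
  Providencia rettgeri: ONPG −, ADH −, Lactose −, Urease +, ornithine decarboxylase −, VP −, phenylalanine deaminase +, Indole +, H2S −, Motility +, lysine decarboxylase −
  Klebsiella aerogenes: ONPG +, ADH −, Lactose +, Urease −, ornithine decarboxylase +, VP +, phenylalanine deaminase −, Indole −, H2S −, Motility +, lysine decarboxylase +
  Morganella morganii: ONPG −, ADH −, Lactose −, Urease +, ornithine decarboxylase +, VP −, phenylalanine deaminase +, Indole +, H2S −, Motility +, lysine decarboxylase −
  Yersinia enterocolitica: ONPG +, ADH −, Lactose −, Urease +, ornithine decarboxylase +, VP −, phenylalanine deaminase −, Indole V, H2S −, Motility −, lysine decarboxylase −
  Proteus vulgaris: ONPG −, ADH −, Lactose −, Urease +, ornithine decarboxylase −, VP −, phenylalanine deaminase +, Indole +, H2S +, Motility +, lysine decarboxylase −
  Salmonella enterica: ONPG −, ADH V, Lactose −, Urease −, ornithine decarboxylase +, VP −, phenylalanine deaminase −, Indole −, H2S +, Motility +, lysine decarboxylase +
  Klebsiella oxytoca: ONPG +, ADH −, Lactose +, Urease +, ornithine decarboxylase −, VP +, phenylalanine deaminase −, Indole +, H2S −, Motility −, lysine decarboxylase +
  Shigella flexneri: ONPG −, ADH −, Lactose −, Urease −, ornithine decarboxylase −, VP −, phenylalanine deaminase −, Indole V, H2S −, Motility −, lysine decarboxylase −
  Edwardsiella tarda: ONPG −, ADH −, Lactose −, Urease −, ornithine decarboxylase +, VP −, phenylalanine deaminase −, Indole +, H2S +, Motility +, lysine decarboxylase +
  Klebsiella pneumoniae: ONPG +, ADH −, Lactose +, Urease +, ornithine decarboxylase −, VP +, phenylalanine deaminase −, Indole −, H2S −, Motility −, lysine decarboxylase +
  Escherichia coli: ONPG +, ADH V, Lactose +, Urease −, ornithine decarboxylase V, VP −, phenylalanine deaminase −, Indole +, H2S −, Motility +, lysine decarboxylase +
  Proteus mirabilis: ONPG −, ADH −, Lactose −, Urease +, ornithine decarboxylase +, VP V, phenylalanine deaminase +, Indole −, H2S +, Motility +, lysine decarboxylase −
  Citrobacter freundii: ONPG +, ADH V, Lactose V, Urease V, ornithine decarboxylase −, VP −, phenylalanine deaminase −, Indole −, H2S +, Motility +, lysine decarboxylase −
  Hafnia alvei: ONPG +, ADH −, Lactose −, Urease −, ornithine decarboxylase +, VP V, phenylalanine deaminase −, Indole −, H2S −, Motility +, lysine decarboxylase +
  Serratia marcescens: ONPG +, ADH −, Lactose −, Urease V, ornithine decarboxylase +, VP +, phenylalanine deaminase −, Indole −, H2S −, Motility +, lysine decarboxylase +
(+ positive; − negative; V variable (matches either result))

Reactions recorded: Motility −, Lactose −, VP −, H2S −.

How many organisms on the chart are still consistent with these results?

VP −: excludes 5 organisms — 13 left.
Lactose −: excludes Escherichia coli — 12 left.
H2S −: excludes 5 organisms — 7 left.
Motility −: excludes Providencia stuartii, Providencia rettgeri, Morganella morganii, Hafnia alvei — 3 left.
Still consistent: Shigella flexneri, Shigella sonnei, Yersinia enterocolitica.

3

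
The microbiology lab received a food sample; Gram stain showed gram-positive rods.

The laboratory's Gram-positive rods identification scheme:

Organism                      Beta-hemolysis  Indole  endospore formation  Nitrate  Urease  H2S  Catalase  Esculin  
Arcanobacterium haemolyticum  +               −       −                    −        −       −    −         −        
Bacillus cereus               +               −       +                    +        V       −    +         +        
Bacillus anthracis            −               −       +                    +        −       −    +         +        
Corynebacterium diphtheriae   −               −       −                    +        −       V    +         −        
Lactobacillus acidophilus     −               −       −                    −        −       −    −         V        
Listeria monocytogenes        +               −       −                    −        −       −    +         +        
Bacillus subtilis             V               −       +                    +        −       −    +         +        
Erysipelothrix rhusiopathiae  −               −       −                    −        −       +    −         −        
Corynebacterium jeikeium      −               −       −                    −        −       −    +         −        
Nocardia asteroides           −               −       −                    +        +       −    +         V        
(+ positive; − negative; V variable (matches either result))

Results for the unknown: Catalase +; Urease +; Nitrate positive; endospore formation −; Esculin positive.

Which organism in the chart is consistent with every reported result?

Nocardia asteroides

Esculin +: excludes Arcanobacterium haemolyticum, Corynebacterium diphtheriae, Erysipelothrix rhusiopathiae, Corynebacterium jeikeium — 6 left.
Urease +: excludes Bacillus anthracis, Lactobacillus acidophilus, Listeria monocytogenes, Bacillus subtilis — 2 left.
Catalase +: all 2 remaining candidates are consistent.
endospore formation −: excludes Bacillus cereus — 1 left.
Nitrate +: the one remaining candidate is consistent.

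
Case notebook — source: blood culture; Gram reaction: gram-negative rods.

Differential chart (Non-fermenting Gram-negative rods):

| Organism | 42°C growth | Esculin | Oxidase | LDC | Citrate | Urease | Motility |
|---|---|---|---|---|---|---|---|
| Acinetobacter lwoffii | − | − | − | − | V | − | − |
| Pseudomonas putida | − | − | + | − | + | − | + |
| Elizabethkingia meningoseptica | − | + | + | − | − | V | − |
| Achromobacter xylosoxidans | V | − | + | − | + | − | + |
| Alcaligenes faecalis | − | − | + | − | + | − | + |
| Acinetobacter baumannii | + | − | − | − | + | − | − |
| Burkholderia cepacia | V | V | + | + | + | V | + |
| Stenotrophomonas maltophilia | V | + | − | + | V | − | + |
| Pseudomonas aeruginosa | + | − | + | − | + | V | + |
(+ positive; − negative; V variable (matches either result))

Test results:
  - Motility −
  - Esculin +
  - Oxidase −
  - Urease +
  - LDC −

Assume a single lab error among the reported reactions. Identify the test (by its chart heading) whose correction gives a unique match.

As reported, no row in the chart matches all 5 reactions.
Reversing Esculin → still no organism matches.
Reversing LDC → still no organism matches.
Reversing Oxidase (to +) → unique match: Elizabethkingia meningoseptica.
Reversing Motility → still no organism matches.
Reversing Urease → still no organism matches.

Oxidase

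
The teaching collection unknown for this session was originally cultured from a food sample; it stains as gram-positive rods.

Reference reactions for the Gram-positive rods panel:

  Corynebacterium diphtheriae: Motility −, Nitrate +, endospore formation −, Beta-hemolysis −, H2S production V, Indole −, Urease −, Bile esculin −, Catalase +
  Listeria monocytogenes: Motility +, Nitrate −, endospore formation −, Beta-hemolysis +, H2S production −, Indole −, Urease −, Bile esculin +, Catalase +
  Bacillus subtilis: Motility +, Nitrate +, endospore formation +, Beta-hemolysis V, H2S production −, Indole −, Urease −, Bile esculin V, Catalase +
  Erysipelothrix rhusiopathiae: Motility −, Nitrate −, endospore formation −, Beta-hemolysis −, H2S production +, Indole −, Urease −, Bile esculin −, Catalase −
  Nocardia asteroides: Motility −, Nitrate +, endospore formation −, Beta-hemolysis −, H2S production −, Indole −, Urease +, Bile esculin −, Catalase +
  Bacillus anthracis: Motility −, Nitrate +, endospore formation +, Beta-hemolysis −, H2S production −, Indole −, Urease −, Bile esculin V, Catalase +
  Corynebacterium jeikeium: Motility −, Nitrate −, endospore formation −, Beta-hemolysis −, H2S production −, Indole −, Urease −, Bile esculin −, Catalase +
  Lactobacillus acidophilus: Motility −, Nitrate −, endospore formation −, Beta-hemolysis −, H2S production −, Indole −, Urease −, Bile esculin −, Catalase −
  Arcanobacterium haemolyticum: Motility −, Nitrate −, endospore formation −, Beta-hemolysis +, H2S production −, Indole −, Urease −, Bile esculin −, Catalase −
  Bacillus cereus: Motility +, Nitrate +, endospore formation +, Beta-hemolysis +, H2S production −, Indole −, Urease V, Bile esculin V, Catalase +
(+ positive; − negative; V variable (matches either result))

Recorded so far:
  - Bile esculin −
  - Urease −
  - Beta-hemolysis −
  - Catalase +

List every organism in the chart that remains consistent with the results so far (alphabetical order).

Beta-hemolysis −: excludes Listeria monocytogenes, Arcanobacterium haemolyticum, Bacillus cereus — 7 left.
Bile esculin −: all 7 remaining candidates are consistent.
Urease −: excludes Nocardia asteroides — 6 left.
Catalase +: excludes Erysipelothrix rhusiopathiae, Lactobacillus acidophilus — 4 left.

Bacillus anthracis, Bacillus subtilis, Corynebacterium diphtheriae, Corynebacterium jeikeium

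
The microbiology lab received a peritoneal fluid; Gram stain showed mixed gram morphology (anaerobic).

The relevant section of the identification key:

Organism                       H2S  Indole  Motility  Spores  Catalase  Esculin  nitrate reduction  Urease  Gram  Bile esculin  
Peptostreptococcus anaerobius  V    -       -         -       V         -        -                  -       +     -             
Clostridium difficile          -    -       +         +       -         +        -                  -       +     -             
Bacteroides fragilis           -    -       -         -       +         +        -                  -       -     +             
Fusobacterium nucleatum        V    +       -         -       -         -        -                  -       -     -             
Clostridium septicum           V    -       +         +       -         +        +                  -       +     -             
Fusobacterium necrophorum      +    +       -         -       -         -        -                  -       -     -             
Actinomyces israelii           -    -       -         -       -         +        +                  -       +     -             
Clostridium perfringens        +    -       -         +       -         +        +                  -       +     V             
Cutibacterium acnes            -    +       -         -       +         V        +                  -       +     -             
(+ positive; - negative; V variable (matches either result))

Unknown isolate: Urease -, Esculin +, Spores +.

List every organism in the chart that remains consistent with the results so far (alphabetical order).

Spores +: excludes 6 organisms — 3 left.
Urease -: all 3 remaining candidates are consistent.
Esculin +: all 3 remaining candidates are consistent.

Clostridium difficile, Clostridium perfringens, Clostridium septicum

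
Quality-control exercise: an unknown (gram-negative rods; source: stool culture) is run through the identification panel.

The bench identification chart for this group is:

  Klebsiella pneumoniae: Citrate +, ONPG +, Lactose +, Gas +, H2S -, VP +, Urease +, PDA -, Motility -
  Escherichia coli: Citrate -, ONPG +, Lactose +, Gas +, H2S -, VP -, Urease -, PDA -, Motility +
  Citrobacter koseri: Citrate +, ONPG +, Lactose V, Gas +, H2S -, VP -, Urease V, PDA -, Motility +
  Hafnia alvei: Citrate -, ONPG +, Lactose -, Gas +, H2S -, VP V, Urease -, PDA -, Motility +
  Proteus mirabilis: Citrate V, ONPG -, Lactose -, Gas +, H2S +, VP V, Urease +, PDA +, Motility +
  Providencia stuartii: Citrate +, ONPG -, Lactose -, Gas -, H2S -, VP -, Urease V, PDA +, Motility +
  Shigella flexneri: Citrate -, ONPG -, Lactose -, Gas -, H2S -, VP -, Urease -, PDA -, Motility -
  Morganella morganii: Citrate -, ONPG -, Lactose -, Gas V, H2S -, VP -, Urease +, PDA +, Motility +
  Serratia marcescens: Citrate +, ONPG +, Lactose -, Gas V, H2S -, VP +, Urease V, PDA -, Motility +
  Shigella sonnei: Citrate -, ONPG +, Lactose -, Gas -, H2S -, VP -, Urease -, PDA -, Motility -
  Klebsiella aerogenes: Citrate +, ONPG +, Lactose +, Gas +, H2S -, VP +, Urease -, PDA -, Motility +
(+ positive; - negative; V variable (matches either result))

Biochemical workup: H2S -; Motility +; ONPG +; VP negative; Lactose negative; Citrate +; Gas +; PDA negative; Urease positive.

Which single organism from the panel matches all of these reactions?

VP -: excludes Klebsiella pneumoniae, Serratia marcescens, Klebsiella aerogenes — 8 left.
Urease +: excludes Escherichia coli, Hafnia alvei, Shigella flexneri, Shigella sonnei — 4 left.
Citrate +: excludes Morganella morganii — 3 left.
Lactose -: all 3 remaining candidates are consistent.
ONPG +: excludes Proteus mirabilis, Providencia stuartii — 1 left.
PDA -: the one remaining candidate is consistent.
H2S -: the one remaining candidate is consistent.
Motility +: the one remaining candidate is consistent.
Gas +: the one remaining candidate is consistent.

Citrobacter koseri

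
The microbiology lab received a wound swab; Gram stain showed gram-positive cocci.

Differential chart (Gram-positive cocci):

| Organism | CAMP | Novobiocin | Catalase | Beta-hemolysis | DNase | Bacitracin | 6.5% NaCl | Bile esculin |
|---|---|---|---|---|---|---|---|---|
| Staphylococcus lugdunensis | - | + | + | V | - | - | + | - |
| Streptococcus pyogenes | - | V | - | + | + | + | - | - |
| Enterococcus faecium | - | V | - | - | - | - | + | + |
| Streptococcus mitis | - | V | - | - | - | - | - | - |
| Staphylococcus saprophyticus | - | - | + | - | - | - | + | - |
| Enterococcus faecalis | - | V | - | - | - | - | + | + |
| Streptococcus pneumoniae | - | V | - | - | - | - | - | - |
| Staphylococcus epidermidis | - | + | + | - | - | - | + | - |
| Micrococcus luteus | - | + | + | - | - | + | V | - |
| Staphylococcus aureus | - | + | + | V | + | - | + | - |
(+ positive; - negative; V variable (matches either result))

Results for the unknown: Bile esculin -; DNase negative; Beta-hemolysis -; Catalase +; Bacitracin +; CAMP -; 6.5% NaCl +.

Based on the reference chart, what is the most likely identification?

Micrococcus luteus

CAMP -: all 10 remaining candidates are consistent.
Bile esculin -: excludes Enterococcus faecium, Enterococcus faecalis — 8 left.
Beta-hemolysis -: excludes Streptococcus pyogenes — 7 left.
6.5% NaCl +: excludes Streptococcus mitis, Streptococcus pneumoniae — 5 left.
DNase -: excludes Staphylococcus aureus — 4 left.
Catalase +: all 4 remaining candidates are consistent.
Bacitracin +: excludes Staphylococcus lugdunensis, Staphylococcus saprophyticus, Staphylococcus epidermidis — 1 left.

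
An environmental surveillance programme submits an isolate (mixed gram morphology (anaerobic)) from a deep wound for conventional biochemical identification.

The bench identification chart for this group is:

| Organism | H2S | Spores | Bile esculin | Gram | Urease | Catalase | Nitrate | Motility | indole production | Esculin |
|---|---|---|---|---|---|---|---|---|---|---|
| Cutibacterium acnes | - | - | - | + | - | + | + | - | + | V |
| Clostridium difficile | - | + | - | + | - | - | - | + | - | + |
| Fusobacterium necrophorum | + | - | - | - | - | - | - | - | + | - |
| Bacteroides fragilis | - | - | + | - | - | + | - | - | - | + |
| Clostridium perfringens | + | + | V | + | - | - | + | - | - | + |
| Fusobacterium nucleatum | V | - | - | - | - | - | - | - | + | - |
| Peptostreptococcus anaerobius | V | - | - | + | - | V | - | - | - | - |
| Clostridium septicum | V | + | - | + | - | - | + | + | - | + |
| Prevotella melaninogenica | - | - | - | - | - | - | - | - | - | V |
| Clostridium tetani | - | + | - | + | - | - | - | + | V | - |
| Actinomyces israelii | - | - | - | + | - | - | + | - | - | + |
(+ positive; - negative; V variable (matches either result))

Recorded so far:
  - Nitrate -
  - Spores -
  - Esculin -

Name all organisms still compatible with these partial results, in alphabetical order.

Spores -: excludes Clostridium difficile, Clostridium perfringens, Clostridium septicum, Clostridium tetani — 7 left.
Nitrate -: excludes Cutibacterium acnes, Actinomyces israelii — 5 left.
Esculin -: excludes Bacteroides fragilis — 4 left.

Fusobacterium necrophorum, Fusobacterium nucleatum, Peptostreptococcus anaerobius, Prevotella melaninogenica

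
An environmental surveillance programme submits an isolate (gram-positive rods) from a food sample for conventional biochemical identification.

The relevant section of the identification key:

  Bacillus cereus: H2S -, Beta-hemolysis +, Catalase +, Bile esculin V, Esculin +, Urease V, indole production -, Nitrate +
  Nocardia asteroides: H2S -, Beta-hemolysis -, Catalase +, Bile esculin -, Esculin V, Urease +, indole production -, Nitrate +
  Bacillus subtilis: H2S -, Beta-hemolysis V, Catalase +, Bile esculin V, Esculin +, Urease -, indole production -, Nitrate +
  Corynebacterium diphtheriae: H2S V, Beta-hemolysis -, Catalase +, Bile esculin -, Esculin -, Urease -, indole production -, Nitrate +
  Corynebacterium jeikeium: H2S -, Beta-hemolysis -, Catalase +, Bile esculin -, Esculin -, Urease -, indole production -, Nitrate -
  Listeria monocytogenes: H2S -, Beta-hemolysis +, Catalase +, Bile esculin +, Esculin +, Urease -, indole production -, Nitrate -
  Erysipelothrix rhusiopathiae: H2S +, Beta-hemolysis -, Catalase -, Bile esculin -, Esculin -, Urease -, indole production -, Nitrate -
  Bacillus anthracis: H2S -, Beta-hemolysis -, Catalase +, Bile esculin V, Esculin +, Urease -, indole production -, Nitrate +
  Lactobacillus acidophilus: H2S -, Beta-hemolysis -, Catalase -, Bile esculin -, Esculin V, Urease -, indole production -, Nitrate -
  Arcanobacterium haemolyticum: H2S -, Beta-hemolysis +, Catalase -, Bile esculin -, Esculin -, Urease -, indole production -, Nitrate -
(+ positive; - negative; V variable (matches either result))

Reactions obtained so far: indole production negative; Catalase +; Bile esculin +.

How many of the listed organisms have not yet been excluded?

4

Bile esculin +: excludes 6 organisms — 4 left.
Catalase +: all 4 remaining candidates are consistent.
indole production -: all 4 remaining candidates are consistent.
Still consistent: Bacillus anthracis, Bacillus cereus, Bacillus subtilis, Listeria monocytogenes.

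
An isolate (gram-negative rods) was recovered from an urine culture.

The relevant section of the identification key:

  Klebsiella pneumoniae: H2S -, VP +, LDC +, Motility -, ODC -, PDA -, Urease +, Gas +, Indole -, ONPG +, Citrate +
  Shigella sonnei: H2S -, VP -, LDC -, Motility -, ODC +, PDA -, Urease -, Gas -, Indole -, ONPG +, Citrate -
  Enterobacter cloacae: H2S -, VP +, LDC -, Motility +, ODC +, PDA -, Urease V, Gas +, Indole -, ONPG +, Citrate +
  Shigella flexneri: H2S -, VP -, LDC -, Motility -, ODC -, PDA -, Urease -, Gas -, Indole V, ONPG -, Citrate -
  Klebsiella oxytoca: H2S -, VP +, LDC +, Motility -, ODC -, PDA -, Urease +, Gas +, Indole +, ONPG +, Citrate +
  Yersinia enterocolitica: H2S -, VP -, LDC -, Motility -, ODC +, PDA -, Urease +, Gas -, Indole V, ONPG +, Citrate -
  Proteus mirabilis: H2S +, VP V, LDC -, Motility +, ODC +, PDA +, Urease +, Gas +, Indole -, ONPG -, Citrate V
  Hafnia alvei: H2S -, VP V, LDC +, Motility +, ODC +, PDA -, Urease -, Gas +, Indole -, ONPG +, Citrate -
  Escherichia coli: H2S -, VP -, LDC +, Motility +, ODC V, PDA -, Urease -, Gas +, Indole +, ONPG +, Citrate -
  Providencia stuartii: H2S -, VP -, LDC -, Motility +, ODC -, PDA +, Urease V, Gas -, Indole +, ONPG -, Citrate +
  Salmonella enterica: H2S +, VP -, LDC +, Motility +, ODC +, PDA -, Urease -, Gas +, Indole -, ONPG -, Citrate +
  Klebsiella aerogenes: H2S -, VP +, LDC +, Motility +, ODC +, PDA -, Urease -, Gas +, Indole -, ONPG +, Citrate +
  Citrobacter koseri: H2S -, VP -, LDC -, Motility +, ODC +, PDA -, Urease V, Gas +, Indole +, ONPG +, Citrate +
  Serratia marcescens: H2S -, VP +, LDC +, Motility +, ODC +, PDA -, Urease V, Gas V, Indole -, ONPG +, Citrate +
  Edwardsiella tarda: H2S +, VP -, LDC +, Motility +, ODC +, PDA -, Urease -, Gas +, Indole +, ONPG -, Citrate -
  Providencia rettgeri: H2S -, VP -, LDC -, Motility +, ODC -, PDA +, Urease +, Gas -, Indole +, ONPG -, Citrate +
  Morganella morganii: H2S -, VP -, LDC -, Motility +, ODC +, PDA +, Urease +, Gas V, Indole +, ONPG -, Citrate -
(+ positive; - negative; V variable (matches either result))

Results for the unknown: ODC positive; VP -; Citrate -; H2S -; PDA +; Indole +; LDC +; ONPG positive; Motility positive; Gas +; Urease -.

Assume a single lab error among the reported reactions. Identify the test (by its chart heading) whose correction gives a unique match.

As reported, no row in the chart matches all 11 reactions.
Reversing ONPG → still no organism matches.
Reversing Motility → still no organism matches.
Reversing Indole → still no organism matches.
Reversing Urease → still no organism matches.
Reversing VP → still no organism matches.
Reversing ODC → still no organism matches.
Reversing Citrate → still no organism matches.
Reversing PDA (to -) → unique match: Escherichia coli.
Reversing H2S → still no organism matches.
Reversing Gas → still no organism matches.
Reversing LDC → still no organism matches.

PDA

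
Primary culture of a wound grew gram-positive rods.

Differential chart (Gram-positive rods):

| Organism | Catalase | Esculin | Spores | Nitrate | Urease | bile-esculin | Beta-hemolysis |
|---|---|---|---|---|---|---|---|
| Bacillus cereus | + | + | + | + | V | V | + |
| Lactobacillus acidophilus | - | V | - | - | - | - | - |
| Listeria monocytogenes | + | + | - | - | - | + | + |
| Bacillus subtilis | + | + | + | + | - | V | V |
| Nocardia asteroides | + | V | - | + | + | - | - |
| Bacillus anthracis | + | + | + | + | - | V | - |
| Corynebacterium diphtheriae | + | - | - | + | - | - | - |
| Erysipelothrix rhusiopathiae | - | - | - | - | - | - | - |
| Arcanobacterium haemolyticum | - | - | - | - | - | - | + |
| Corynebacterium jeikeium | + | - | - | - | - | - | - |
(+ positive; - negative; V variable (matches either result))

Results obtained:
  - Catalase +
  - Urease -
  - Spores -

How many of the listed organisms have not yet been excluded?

Spores -: excludes Bacillus cereus, Bacillus subtilis, Bacillus anthracis — 7 left.
Catalase +: excludes Lactobacillus acidophilus, Erysipelothrix rhusiopathiae, Arcanobacterium haemolyticum — 4 left.
Urease -: excludes Nocardia asteroides — 3 left.
Still consistent: Corynebacterium diphtheriae, Corynebacterium jeikeium, Listeria monocytogenes.

3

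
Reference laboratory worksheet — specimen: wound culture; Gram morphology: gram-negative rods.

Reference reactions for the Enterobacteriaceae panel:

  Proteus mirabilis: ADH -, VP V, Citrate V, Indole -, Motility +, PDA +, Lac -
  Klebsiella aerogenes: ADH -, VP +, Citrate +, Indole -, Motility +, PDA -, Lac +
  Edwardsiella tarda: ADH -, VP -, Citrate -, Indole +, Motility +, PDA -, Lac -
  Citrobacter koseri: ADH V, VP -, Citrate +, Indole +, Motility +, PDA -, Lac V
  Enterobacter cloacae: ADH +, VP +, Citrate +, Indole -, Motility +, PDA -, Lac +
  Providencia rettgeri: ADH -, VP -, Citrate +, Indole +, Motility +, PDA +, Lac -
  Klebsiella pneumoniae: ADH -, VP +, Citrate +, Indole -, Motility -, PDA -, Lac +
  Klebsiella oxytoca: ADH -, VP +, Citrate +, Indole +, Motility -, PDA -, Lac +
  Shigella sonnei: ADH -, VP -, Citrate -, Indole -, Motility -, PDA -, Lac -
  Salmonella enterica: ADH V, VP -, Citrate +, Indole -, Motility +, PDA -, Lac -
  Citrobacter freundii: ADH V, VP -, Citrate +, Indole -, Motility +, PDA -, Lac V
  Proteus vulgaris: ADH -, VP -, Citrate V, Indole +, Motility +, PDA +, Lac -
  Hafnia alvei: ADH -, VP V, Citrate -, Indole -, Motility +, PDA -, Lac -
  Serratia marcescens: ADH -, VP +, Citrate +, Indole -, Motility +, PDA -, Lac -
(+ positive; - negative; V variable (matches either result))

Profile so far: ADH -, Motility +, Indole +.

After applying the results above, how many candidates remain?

Indole +: excludes 9 organisms — 5 left.
ADH -: all 5 remaining candidates are consistent.
Motility +: excludes Klebsiella oxytoca — 4 left.
Still consistent: Citrobacter koseri, Edwardsiella tarda, Proteus vulgaris, Providencia rettgeri.

4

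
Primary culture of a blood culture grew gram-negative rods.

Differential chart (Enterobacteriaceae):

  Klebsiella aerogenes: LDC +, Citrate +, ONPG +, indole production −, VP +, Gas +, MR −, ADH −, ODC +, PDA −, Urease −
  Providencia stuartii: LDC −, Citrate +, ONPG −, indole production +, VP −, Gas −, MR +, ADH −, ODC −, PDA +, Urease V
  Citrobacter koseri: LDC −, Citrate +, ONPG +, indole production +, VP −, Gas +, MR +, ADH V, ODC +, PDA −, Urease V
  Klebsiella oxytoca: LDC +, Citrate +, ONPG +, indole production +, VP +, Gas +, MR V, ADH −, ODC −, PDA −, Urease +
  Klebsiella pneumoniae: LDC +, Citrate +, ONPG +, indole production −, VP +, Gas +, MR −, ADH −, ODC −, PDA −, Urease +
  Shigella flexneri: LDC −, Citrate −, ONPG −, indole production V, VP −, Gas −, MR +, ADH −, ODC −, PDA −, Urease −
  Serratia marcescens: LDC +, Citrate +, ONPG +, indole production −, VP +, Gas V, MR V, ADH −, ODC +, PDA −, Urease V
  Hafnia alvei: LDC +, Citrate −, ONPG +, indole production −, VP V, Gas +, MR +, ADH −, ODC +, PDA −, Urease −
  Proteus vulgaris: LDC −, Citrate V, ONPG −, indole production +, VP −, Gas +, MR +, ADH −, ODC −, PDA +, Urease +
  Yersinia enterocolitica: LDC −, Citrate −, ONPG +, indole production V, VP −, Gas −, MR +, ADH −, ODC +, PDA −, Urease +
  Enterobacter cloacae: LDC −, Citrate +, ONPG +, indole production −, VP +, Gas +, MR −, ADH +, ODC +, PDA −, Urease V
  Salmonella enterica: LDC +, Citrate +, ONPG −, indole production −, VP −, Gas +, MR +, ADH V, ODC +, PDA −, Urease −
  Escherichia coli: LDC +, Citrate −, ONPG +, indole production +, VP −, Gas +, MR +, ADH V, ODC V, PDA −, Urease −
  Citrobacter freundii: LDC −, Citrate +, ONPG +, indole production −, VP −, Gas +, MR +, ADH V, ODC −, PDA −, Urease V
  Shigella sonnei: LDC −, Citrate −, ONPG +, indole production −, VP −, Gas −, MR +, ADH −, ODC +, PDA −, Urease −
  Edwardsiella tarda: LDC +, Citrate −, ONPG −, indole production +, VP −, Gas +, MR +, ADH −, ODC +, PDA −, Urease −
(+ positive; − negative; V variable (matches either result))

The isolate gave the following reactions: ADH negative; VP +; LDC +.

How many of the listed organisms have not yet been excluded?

ADH −: excludes Enterobacter cloacae — 15 left.
VP +: excludes 10 organisms — 5 left.
LDC +: all 5 remaining candidates are consistent.
Still consistent: Hafnia alvei, Klebsiella aerogenes, Klebsiella oxytoca, Klebsiella pneumoniae, Serratia marcescens.

5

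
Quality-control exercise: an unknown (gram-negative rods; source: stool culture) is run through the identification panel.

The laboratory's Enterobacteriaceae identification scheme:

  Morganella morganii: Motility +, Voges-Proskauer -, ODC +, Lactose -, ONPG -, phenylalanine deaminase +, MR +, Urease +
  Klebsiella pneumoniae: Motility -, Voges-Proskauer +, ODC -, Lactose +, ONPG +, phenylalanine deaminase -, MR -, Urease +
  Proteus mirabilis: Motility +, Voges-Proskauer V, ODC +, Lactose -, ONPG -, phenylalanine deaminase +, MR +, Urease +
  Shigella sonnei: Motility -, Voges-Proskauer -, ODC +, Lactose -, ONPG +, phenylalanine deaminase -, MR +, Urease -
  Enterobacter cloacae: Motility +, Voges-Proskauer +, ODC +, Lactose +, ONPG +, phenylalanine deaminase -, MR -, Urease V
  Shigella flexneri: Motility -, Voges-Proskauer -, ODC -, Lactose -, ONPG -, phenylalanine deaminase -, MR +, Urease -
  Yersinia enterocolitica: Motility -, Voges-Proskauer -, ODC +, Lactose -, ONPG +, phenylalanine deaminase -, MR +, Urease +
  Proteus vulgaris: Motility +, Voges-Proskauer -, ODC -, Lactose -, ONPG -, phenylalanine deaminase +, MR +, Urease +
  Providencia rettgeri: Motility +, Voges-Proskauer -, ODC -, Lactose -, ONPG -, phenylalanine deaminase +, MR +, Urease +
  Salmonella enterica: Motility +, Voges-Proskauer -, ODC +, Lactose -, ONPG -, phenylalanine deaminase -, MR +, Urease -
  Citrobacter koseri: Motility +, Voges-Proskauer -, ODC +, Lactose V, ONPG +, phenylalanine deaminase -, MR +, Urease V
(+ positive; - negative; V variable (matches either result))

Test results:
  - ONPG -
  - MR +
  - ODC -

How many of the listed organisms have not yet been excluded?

3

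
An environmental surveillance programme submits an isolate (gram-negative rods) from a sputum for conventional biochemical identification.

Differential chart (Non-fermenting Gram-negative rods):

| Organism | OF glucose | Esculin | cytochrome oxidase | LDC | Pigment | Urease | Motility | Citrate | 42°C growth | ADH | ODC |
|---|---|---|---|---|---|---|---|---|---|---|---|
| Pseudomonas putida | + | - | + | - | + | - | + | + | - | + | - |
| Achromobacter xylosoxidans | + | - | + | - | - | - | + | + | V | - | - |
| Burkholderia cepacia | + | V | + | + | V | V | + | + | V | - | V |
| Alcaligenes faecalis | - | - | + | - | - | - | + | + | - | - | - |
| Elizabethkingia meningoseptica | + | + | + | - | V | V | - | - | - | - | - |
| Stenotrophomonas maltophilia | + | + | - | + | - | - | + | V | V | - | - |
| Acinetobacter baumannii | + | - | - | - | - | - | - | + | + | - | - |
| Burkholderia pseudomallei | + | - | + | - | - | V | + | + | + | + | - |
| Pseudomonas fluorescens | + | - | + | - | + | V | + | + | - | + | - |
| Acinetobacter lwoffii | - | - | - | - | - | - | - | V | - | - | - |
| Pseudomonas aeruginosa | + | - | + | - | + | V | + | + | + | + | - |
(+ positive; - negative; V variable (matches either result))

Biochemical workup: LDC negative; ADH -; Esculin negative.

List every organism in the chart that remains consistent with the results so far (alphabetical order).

ADH -: excludes Pseudomonas putida, Burkholderia pseudomallei, Pseudomonas fluorescens, Pseudomonas aeruginosa — 7 left.
Esculin -: excludes Elizabethkingia meningoseptica, Stenotrophomonas maltophilia — 5 left.
LDC -: excludes Burkholderia cepacia — 4 left.

Achromobacter xylosoxidans, Acinetobacter baumannii, Acinetobacter lwoffii, Alcaligenes faecalis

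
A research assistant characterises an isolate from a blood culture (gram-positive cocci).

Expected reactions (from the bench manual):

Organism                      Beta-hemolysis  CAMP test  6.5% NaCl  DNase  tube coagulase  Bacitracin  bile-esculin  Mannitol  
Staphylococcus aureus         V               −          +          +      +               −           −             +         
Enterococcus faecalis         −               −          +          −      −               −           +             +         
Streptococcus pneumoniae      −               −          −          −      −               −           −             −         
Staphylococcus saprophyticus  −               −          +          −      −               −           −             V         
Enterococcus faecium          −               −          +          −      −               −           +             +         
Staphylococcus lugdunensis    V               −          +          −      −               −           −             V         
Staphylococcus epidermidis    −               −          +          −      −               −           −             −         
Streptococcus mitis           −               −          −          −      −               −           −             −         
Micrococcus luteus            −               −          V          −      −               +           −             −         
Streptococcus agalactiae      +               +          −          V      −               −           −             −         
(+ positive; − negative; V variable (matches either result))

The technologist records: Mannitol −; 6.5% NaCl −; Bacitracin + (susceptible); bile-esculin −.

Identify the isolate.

Micrococcus luteus

bile-esculin −: excludes Enterococcus faecalis, Enterococcus faecium — 8 left.
6.5% NaCl −: excludes Staphylococcus aureus, Staphylococcus saprophyticus, Staphylococcus lugdunensis, Staphylococcus epidermidis — 4 left.
Bacitracin +: excludes Streptococcus pneumoniae, Streptococcus mitis, Streptococcus agalactiae — 1 left.
Mannitol −: the one remaining candidate is consistent.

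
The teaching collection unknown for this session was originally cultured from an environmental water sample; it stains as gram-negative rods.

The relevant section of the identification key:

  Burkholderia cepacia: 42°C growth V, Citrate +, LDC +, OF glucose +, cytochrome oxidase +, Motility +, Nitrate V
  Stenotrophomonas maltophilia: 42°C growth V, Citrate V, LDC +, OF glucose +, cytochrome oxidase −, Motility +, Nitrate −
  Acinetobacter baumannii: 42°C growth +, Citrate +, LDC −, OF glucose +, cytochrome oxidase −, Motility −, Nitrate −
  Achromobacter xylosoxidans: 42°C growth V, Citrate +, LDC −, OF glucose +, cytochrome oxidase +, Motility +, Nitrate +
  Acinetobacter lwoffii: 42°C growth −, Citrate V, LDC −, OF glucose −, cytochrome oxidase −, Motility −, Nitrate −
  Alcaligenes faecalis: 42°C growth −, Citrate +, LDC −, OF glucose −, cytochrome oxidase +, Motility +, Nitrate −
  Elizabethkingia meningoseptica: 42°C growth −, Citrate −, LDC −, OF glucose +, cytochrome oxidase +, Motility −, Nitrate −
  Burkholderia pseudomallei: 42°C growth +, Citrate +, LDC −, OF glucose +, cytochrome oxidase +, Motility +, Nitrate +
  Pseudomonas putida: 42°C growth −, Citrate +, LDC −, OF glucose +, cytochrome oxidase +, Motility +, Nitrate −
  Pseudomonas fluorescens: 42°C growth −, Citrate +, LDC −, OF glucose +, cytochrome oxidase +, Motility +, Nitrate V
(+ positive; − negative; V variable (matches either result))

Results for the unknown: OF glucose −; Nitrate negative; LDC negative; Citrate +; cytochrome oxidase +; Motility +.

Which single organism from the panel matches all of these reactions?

Alcaligenes faecalis

Nitrate −: excludes Achromobacter xylosoxidans, Burkholderia pseudomallei — 8 left.
cytochrome oxidase +: excludes Stenotrophomonas maltophilia, Acinetobacter baumannii, Acinetobacter lwoffii — 5 left.
Motility +: excludes Elizabethkingia meningoseptica — 4 left.
Citrate +: all 4 remaining candidates are consistent.
OF glucose −: excludes Burkholderia cepacia, Pseudomonas putida, Pseudomonas fluorescens — 1 left.
LDC −: the one remaining candidate is consistent.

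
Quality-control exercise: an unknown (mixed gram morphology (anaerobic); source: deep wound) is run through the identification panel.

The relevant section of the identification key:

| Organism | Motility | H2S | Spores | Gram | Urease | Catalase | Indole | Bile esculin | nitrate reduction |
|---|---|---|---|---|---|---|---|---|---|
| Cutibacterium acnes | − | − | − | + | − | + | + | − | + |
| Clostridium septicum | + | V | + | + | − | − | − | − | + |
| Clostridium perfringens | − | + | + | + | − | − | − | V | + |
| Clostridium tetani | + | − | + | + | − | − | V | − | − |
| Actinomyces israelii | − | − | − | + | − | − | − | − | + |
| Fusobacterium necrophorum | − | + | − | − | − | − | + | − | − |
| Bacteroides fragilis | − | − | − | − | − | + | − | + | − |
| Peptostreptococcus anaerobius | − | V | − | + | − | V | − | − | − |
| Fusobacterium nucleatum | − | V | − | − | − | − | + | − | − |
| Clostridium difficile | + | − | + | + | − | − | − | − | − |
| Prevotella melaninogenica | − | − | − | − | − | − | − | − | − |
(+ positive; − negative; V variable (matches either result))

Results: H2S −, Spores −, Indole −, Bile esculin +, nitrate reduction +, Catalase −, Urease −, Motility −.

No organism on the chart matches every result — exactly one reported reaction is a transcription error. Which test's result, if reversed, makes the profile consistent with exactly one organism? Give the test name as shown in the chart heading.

As reported, no row in the chart matches all 8 reactions.
Reversing H2S → still no organism matches.
Reversing Indole → still no organism matches.
Reversing nitrate reduction → still no organism matches.
Reversing Urease → still no organism matches.
Reversing Motility → still no organism matches.
Reversing Bile esculin (to −) → unique match: Actinomyces israelii.
Reversing Spores → still no organism matches.
Reversing Catalase → still no organism matches.

Bile esculin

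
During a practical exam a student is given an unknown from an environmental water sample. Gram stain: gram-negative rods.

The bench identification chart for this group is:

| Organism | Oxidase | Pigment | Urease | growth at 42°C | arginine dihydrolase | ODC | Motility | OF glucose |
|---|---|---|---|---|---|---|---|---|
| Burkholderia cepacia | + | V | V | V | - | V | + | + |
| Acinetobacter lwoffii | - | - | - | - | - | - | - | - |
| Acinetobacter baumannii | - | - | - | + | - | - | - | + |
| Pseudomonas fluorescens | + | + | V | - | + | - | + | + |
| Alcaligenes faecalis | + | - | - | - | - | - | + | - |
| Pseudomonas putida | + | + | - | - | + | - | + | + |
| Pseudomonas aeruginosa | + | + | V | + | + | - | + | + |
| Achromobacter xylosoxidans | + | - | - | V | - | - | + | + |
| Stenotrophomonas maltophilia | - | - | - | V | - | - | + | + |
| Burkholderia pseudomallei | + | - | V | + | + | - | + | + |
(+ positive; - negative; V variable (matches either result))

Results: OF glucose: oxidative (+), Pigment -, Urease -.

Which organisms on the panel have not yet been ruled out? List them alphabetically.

Achromobacter xylosoxidans, Acinetobacter baumannii, Burkholderia cepacia, Burkholderia pseudomallei, Stenotrophomonas maltophilia

Pigment -: excludes Pseudomonas fluorescens, Pseudomonas putida, Pseudomonas aeruginosa — 7 left.
OF glucose +: excludes Acinetobacter lwoffii, Alcaligenes faecalis — 5 left.
Urease -: all 5 remaining candidates are consistent.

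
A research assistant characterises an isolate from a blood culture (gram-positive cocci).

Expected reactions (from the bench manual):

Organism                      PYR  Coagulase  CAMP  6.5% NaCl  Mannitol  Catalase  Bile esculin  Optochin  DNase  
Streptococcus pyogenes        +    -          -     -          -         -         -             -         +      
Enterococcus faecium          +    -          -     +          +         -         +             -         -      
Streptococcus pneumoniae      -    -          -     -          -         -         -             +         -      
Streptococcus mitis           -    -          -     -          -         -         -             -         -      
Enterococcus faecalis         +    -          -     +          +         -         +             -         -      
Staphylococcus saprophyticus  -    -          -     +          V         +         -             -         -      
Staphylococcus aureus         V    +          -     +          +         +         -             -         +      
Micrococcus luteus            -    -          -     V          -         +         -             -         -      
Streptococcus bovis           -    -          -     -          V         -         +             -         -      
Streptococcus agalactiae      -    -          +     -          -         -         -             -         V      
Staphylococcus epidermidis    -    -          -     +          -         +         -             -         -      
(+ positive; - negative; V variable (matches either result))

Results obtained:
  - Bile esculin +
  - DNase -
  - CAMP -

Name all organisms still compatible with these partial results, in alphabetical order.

Enterococcus faecalis, Enterococcus faecium, Streptococcus bovis

CAMP -: excludes Streptococcus agalactiae — 10 left.
DNase -: excludes Streptococcus pyogenes, Staphylococcus aureus — 8 left.
Bile esculin +: excludes 5 organisms — 3 left.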